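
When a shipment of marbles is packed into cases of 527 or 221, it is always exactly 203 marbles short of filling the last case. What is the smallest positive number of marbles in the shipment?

Being 203 short of a full case of size k means N ≡ −203 (mod k), i.e. N + 203 is a multiple of each size.
527 = 17 × 31
221 = 13 × 17
LCM(527, 221) = 13 × 17 × 31 = 6851.
Smallest positive N is 6851 − 203 = 6648.

6648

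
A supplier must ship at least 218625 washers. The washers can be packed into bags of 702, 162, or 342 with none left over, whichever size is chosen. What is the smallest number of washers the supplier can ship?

240084

The number of washers must be a common multiple of 702, 162, and 342, so a multiple of their LCM.
702 = 2 × 3^3 × 13
162 = 2 × 3^4
342 = 2 × 3^2 × 19
LCM(702, 162, 342) = 2 × 3^4 × 13 × 19 = 40014.
Smallest multiple of 40014 that is ≥ 218625: ⌈218625/40014⌉ × 40014 = 6 × 40014 = 240084.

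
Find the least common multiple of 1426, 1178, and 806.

1426 = 2 × 23 × 31
1178 = 2 × 19 × 31
806 = 2 × 13 × 31
LCM(1426, 1178, 806) = 2 × 13 × 19 × 23 × 31 = 352222.

352222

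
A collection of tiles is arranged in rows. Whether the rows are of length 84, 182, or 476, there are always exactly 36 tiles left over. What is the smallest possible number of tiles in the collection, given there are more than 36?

N − 36 must be a common multiple of 84, 182, and 476.
84 = 2^2 × 3 × 7
182 = 2 × 7 × 13
476 = 2^2 × 7 × 17
LCM(84, 182, 476) = 2^2 × 3 × 7 × 13 × 17 = 18564.
Smallest N > 36 is LCM + 36 = 18564 + 36 = 18600.

18600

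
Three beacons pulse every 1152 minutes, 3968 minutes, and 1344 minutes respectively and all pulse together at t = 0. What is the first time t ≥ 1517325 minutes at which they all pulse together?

1749888 minutes

Joint pulses occur at multiples of LCM(1152, 3968, 1344).
1152 = 2^7 × 3^2
3968 = 2^7 × 31
1344 = 2^6 × 3 × 7
LCM(1152, 3968, 1344) = 2^7 × 3^2 × 7 × 31 = 249984.
Smallest multiple of 249984 that is ≥ 1517325: ⌈1517325/249984⌉ × 249984 = 7 × 249984 = 1749888.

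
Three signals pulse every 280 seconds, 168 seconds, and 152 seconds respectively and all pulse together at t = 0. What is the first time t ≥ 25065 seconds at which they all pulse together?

Joint pulses occur at multiples of LCM(280, 168, 152).
280 = 2^3 × 5 × 7
168 = 2^3 × 3 × 7
152 = 2^3 × 19
LCM(280, 168, 152) = 2^3 × 3 × 5 × 7 × 19 = 15960.
Smallest multiple of 15960 that is ≥ 25065: ⌈25065/15960⌉ × 15960 = 2 × 15960 = 31920.

31920 seconds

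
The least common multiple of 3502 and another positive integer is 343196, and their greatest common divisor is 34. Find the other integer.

gcd × lcm = product of the two integers, so the other integer is (34 × 343196) / 3502 = 3332.

3332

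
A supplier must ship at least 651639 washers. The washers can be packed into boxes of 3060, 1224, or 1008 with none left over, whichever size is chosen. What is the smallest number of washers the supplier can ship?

The number of washers must be a common multiple of 3060, 1224, and 1008, so a multiple of their LCM.
3060 = 2^2 × 3^2 × 5 × 17
1224 = 2^3 × 3^2 × 17
1008 = 2^4 × 3^2 × 7
LCM(3060, 1224, 1008) = 2^4 × 3^2 × 5 × 7 × 17 = 85680.
Smallest multiple of 85680 that is ≥ 651639: ⌈651639/85680⌉ × 85680 = 8 × 85680 = 685440.

685440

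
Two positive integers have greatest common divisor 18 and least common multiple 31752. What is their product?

For any two positive integers, gcd × lcm = product = 18 × 31752 = 571536.

571536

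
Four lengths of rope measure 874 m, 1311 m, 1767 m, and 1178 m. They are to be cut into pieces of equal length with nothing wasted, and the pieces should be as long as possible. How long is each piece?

19 m

Each piece length must divide every original length, so the longest possible is gcd(874, 1311, 1767, 1178).
874 = 2 × 19 × 23
1311 = 3 × 19 × 23
1767 = 3 × 19 × 31
1178 = 2 × 19 × 31
gcd(874, 1311, 1767, 1178) = 19.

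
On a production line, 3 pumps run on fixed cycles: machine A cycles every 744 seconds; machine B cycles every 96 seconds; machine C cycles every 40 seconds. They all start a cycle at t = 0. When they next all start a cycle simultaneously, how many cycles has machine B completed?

155 cycles

The first common completion time is the LCM of the periods.
744 = 2^3 × 3 × 31
96 = 2^5 × 3
40 = 2^3 × 5
LCM(744, 96, 40) = 2^5 × 3 × 5 × 31 = 14880.
Cycles for period 96: 14880 / 96 = 155.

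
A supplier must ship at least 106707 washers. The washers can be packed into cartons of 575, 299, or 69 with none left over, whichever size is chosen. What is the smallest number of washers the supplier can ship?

112125

The number of washers must be a common multiple of 575, 299, and 69, so a multiple of their LCM.
575 = 5^2 × 23
299 = 13 × 23
69 = 3 × 23
LCM(575, 299, 69) = 3 × 5^2 × 13 × 23 = 22425.
Smallest multiple of 22425 that is ≥ 106707: ⌈106707/22425⌉ × 22425 = 5 × 22425 = 112125.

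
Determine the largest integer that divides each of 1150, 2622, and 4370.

1150 = 2 × 5^2 × 23
2622 = 2 × 3 × 19 × 23
4370 = 2 × 5 × 19 × 23
gcd(1150, 2622, 4370) = 2 × 23 = 46.

46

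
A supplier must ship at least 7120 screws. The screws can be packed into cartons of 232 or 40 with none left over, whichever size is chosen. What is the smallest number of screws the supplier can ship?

8120

The number of screws must be a common multiple of 232 and 40, so a multiple of their LCM.
232 = 2^3 × 29
40 = 2^3 × 5
LCM(232, 40) = 2^3 × 5 × 29 = 1160.
Smallest multiple of 1160 that is ≥ 7120: ⌈7120/1160⌉ × 1160 = 7 × 1160 = 8120.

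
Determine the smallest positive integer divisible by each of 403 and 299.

403 = 13 × 31
299 = 13 × 23
LCM(403, 299) = 13 × 23 × 31 = 9269.

9269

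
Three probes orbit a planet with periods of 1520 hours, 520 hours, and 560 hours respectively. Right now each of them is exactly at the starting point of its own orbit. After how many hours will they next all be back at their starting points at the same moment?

They coincide at every common multiple of the periods; the first is the LCM.
1520 = 2^4 × 5 × 19
520 = 2^3 × 5 × 13
560 = 2^4 × 5 × 7
LCM(1520, 520, 560) = 2^4 × 5 × 7 × 13 × 19 = 138320.

138320 hours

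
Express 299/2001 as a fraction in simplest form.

299 = 13 × 23
2001 = 3 × 23 × 29
gcd(299, 2001) = 23.
Divide numerator and denominator by 23: 299/2001 = 13/87.

13/87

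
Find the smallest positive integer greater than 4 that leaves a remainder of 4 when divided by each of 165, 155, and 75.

N − 4 must be a common multiple of 165, 155, and 75.
165 = 3 × 5 × 11
155 = 5 × 31
75 = 3 × 5^2
LCM(165, 155, 75) = 3 × 5^2 × 11 × 31 = 25575.
Smallest N > 4 is LCM + 4 = 25575 + 4 = 25579.

25579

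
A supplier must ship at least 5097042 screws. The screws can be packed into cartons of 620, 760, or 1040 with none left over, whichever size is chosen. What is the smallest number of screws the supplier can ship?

The number of screws must be a common multiple of 620, 760, and 1040, so a multiple of their LCM.
620 = 2^2 × 5 × 31
760 = 2^3 × 5 × 19
1040 = 2^4 × 5 × 13
LCM(620, 760, 1040) = 2^4 × 5 × 13 × 19 × 31 = 612560.
Smallest multiple of 612560 that is ≥ 5097042: ⌈5097042/612560⌉ × 612560 = 9 × 612560 = 5513040.

5513040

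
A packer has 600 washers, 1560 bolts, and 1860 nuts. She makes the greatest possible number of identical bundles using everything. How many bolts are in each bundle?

Number of bundles = gcd(600, 1560, 1860).
600 = 2^3 × 3 × 5^2
1560 = 2^3 × 3 × 5 × 13
1860 = 2^2 × 3 × 5 × 31
gcd(600, 1560, 1860) = 2^2 × 3 × 5 = 60.
bolts per bundle = 1560 / 60 = 26.

26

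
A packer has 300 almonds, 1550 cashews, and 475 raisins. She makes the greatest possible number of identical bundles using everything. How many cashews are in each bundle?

Number of bundles = gcd(300, 1550, 475).
300 = 2^2 × 3 × 5^2
1550 = 2 × 5^2 × 31
475 = 5^2 × 19
gcd(300, 1550, 475) = 5^2 = 25.
cashews per bundle = 1550 / 25 = 62.

62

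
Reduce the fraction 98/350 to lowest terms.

7/25

98 = 2 × 7^2
350 = 2 × 5^2 × 7
gcd(98, 350) = 2 × 7 = 14.
Divide numerator and denominator by 14: 98/350 = 7/25.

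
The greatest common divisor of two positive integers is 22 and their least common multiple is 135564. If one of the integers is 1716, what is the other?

1738

For two integers, gcd × lcm = product, so the other is (22 × 135564) / 1716 = 2982408 / 1716 = 1738.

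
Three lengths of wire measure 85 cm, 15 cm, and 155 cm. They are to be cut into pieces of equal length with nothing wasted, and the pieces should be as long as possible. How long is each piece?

5 cm

Each piece length must divide every original length, so the longest possible is gcd(85, 15, 155).
85 = 5 × 17
15 = 3 × 5
155 = 5 × 31
gcd(85, 15, 155) = 5.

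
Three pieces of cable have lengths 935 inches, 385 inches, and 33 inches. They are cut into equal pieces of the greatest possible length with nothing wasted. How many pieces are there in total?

Piece length = gcd(935, 385, 33).
935 = 5 × 11 × 17
385 = 5 × 7 × 11
33 = 3 × 11
gcd(935, 385, 33) = 11.
Total pieces = 935/11 + 385/11 + 33/11 = 85 + 35 + 3 = 123.

123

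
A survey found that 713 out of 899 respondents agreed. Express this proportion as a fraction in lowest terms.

713 = 23 × 31
899 = 29 × 31
gcd(713, 899) = 31.
Divide numerator and denominator by 31: 713/899 = 23/29.

23/29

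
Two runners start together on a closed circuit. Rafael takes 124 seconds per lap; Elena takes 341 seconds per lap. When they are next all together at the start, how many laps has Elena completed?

The first common completion time is the LCM of the periods.
124 = 2^2 × 31
341 = 11 × 31
LCM(124, 341) = 2^2 × 11 × 31 = 1364.
Laps for period 341: 1364 / 341 = 4.

4 laps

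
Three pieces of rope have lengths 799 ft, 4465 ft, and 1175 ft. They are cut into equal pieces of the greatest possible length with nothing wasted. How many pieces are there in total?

Piece length = gcd(799, 4465, 1175).
799 = 17 × 47
4465 = 5 × 19 × 47
1175 = 5^2 × 47
gcd(799, 4465, 1175) = 47.
Total pieces = 799/47 + 4465/47 + 1175/47 = 17 + 95 + 25 = 137.

137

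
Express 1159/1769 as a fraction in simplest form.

1159 = 19 × 61
1769 = 29 × 61
gcd(1159, 1769) = 61.
Divide numerator and denominator by 61: 1159/1769 = 19/29.

19/29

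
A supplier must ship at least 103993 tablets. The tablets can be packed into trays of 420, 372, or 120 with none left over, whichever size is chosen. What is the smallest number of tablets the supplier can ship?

104160

The number of tablets must be a common multiple of 420, 372, and 120, so a multiple of their LCM.
420 = 2^2 × 3 × 5 × 7
372 = 2^2 × 3 × 31
120 = 2^3 × 3 × 5
LCM(420, 372, 120) = 2^3 × 3 × 5 × 7 × 31 = 26040.
Smallest multiple of 26040 that is ≥ 103993: ⌈103993/26040⌉ × 26040 = 4 × 26040 = 104160.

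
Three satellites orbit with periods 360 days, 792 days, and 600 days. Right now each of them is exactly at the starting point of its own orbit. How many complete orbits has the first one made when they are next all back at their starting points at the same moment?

All finish a whole number of cycles simultaneously at t = LCM of the periods.
360 = 2^3 × 3^2 × 5
792 = 2^3 × 3^2 × 11
600 = 2^3 × 3 × 5^2
LCM(360, 792, 600) = 2^3 × 3^2 × 5^2 × 11 = 19800.
Orbits for period 360: 19800 / 360 = 55.

55 orbits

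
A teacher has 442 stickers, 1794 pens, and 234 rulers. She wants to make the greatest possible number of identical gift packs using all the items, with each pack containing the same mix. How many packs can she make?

The pack count must divide each quantity, so the greatest is gcd(442, 1794, 234).
442 = 2 × 13 × 17
1794 = 2 × 3 × 13 × 23
234 = 2 × 3^2 × 13
gcd(442, 1794, 234) = 2 × 13 = 26.

26 packs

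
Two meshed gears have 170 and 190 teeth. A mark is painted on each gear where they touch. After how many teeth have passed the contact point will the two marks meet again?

3230 teeth

We need the least common multiple of the intervals.
170 = 2 × 5 × 17
190 = 2 × 5 × 19
LCM(170, 190) = 2 × 5 × 17 × 19 = 3230.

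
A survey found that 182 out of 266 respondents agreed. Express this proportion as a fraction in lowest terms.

13/19

182 = 2 × 7 × 13
266 = 2 × 7 × 19
gcd(182, 266) = 2 × 7 = 14.
Divide numerator and denominator by 14: 182/266 = 13/19.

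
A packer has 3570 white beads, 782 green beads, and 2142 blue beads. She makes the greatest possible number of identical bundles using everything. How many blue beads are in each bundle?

63

Number of bundles = gcd(3570, 782, 2142).
3570 = 2 × 3 × 5 × 7 × 17
782 = 2 × 17 × 23
2142 = 2 × 3^2 × 7 × 17
gcd(3570, 782, 2142) = 2 × 17 = 34.
blue beads per bundle = 2142 / 34 = 63.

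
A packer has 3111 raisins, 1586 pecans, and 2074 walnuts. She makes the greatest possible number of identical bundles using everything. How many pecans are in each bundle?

Number of bundles = gcd(3111, 1586, 2074).
3111 = 3 × 17 × 61
1586 = 2 × 13 × 61
2074 = 2 × 17 × 61
gcd(3111, 1586, 2074) = 61.
pecans per bundle = 1586 / 61 = 26.

26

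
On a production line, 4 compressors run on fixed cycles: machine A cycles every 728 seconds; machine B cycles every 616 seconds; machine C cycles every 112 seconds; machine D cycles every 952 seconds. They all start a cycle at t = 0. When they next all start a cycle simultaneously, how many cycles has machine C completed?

2431 cycles

All finish a whole number of cycles simultaneously at t = LCM of the periods.
728 = 2^3 × 7 × 13
616 = 2^3 × 7 × 11
112 = 2^4 × 7
952 = 2^3 × 7 × 17
LCM(728, 616, 112, 952) = 2^4 × 7 × 11 × 13 × 17 = 272272.
Cycles for period 112: 272272 / 112 = 2431.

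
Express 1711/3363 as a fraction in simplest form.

29/57

1711 = 29 × 59
3363 = 3 × 19 × 59
gcd(1711, 3363) = 59.
Divide numerator and denominator by 59: 1711/3363 = 29/57.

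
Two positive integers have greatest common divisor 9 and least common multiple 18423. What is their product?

165807

For any two positive integers, gcd × lcm = product = 9 × 18423 = 165807.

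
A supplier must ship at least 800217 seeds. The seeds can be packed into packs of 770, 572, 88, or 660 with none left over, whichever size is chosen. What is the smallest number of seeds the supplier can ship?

840840

The number of seeds must be a common multiple of 770, 572, 88, and 660, so a multiple of their LCM.
770 = 2 × 5 × 7 × 11
572 = 2^2 × 11 × 13
88 = 2^3 × 11
660 = 2^2 × 3 × 5 × 11
LCM(770, 572, 88, 660) = 2^3 × 3 × 5 × 7 × 11 × 13 = 120120.
Smallest multiple of 120120 that is ≥ 800217: ⌈800217/120120⌉ × 120120 = 7 × 120120 = 840840.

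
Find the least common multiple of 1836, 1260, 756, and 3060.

64260

1836 = 2^2 × 3^3 × 17
1260 = 2^2 × 3^2 × 5 × 7
756 = 2^2 × 3^3 × 7
3060 = 2^2 × 3^2 × 5 × 17
LCM(1836, 1260, 756, 3060) = 2^2 × 3^3 × 5 × 7 × 17 = 64260.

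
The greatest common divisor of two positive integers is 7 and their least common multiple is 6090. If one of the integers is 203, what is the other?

For two integers, gcd × lcm = product, so the other is (7 × 6090) / 203 = 42630 / 203 = 210.

210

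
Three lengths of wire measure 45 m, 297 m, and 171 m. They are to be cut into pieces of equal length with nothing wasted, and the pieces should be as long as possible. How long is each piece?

9 m

The greatest length dividing all of 45, 297, and 171 is their gcd.
45 = 3^2 × 5
297 = 3^3 × 11
171 = 3^2 × 19
gcd(45, 297, 171) = 3^2 = 9.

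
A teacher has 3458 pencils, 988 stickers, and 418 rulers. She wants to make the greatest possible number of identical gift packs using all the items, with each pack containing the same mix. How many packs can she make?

38 packs

The pack count must divide each quantity, so the greatest is gcd(3458, 988, 418).
3458 = 2 × 7 × 13 × 19
988 = 2^2 × 13 × 19
418 = 2 × 11 × 19
gcd(3458, 988, 418) = 2 × 19 = 38.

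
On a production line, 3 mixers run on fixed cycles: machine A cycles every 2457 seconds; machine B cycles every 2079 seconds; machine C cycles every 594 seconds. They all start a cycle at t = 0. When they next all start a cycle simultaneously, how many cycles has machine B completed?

The first common completion time is the LCM of the periods.
2457 = 3^3 × 7 × 13
2079 = 3^3 × 7 × 11
594 = 2 × 3^3 × 11
LCM(2457, 2079, 594) = 2 × 3^3 × 7 × 11 × 13 = 54054.
Cycles for period 2079: 54054 / 2079 = 26.

26 cycles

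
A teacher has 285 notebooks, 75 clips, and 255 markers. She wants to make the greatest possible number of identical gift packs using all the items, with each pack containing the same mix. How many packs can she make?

The pack count must divide each quantity, so the greatest is gcd(285, 75, 255).
285 = 3 × 5 × 19
75 = 3 × 5^2
255 = 3 × 5 × 17
gcd(285, 75, 255) = 3 × 5 = 15.

15 packs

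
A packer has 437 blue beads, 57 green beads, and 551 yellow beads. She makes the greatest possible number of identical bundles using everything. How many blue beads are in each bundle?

Number of bundles = gcd(437, 57, 551).
437 = 19 × 23
57 = 3 × 19
551 = 19 × 29
gcd(437, 57, 551) = 19.
blue beads per bundle = 437 / 19 = 23.

23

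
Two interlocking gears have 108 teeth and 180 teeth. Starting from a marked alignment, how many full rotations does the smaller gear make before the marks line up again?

They are all back at their starting positions together after one LCM of the periods.
108 = 2^2 × 3^3
180 = 2^2 × 3^2 × 5
LCM(108, 180) = 2^2 × 3^3 × 5 = 540.
Rotations for period 108: 540 / 108 = 5.

5 rotations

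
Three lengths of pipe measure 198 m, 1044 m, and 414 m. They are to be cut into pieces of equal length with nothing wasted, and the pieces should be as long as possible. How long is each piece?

Each piece length must divide every original length, so the longest possible is gcd(198, 1044, 414).
198 = 2 × 3^2 × 11
1044 = 2^2 × 3^2 × 29
414 = 2 × 3^2 × 23
gcd(198, 1044, 414) = 2 × 3^2 = 18.

18 m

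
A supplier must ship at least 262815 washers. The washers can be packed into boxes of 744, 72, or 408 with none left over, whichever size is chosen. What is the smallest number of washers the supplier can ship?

The number of washers must be a common multiple of 744, 72, and 408, so a multiple of their LCM.
744 = 2^3 × 3 × 31
72 = 2^3 × 3^2
408 = 2^3 × 3 × 17
LCM(744, 72, 408) = 2^3 × 3^2 × 17 × 31 = 37944.
Smallest multiple of 37944 that is ≥ 262815: ⌈262815/37944⌉ × 37944 = 7 × 37944 = 265608.

265608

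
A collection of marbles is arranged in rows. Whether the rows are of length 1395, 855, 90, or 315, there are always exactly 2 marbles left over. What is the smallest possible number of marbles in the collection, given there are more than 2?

371072

N − 2 must be a common multiple of 1395, 855, 90, and 315.
1395 = 3^2 × 5 × 31
855 = 3^2 × 5 × 19
90 = 2 × 3^2 × 5
315 = 3^2 × 5 × 7
LCM(1395, 855, 90, 315) = 2 × 3^2 × 5 × 7 × 19 × 31 = 371070.
Smallest N > 2 is LCM + 2 = 371070 + 2 = 371072.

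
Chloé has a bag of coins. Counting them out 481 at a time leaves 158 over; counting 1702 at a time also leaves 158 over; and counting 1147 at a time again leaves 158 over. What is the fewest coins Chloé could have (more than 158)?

N − 158 must be a common multiple of 481, 1702, and 1147.
481 = 13 × 37
1702 = 2 × 23 × 37
1147 = 31 × 37
LCM(481, 1702, 1147) = 2 × 13 × 23 × 31 × 37 = 685906.
Smallest N > 158 is LCM + 158 = 685906 + 158 = 686064.

686064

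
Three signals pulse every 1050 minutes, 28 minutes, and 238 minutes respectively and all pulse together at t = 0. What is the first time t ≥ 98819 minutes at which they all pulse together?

Joint pulses occur at multiples of LCM(1050, 28, 238).
1050 = 2 × 3 × 5^2 × 7
28 = 2^2 × 7
238 = 2 × 7 × 17
LCM(1050, 28, 238) = 2^2 × 3 × 5^2 × 7 × 17 = 35700.
Smallest multiple of 35700 that is ≥ 98819: ⌈98819/35700⌉ × 35700 = 3 × 35700 = 107100.

107100 minutes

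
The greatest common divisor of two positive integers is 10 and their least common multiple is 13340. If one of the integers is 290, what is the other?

For two integers, gcd × lcm = product, so the other is (10 × 13340) / 290 = 133400 / 290 = 460.

460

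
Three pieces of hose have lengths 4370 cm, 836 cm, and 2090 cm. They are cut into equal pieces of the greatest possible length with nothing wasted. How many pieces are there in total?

192

Piece length = gcd(4370, 836, 2090).
4370 = 2 × 5 × 19 × 23
836 = 2^2 × 11 × 19
2090 = 2 × 5 × 11 × 19
gcd(4370, 836, 2090) = 2 × 19 = 38.
Total pieces = 4370/38 + 836/38 + 2090/38 = 115 + 22 + 55 = 192.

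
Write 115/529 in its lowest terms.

115 = 5 × 23
529 = 23^2
gcd(115, 529) = 23.
Divide numerator and denominator by 23: 115/529 = 5/23.

5/23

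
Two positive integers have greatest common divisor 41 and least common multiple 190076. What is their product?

For any two positive integers, gcd × lcm = product = 41 × 190076 = 7793116.

7793116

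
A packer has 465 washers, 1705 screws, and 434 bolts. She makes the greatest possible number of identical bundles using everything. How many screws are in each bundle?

55

Number of bundles = gcd(465, 1705, 434).
465 = 3 × 5 × 31
1705 = 5 × 11 × 31
434 = 2 × 7 × 31
gcd(465, 1705, 434) = 31.
screws per bundle = 1705 / 31 = 55.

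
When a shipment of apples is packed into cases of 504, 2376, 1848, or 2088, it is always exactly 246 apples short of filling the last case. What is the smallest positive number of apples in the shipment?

Being 246 short of a full case of size k means N ≡ −246 (mod k), i.e. N + 246 is a multiple of each size.
504 = 2^3 × 3^2 × 7
2376 = 2^3 × 3^3 × 11
1848 = 2^3 × 3 × 7 × 11
2088 = 2^3 × 3^2 × 29
LCM(504, 2376, 1848, 2088) = 2^3 × 3^3 × 7 × 11 × 29 = 482328.
Smallest positive N is 482328 − 246 = 482082.

482082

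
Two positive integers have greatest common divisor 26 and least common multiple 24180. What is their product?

628680

For any two positive integers, gcd × lcm = product = 26 × 24180 = 628680.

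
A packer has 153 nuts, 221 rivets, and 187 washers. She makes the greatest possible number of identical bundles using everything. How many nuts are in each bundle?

9

Number of bundles = gcd(153, 221, 187).
153 = 3^2 × 17
221 = 13 × 17
187 = 11 × 17
gcd(153, 221, 187) = 17.
nuts per bundle = 153 / 17 = 9.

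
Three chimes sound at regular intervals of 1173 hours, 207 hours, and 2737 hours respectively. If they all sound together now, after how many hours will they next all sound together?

The first simultaneous occurrence is after LCM of the individual periods.
1173 = 3 × 17 × 23
207 = 3^2 × 23
2737 = 7 × 17 × 23
LCM(1173, 207, 2737) = 3^2 × 7 × 17 × 23 = 24633.

24633 hours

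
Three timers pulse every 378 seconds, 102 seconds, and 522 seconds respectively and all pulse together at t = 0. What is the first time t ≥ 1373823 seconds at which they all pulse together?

Joint pulses occur at multiples of LCM(378, 102, 522).
378 = 2 × 3^3 × 7
102 = 2 × 3 × 17
522 = 2 × 3^2 × 29
LCM(378, 102, 522) = 2 × 3^3 × 7 × 17 × 29 = 186354.
Smallest multiple of 186354 that is ≥ 1373823: ⌈1373823/186354⌉ × 186354 = 8 × 186354 = 1490832.

1490832 seconds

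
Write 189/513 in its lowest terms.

189 = 3^3 × 7
513 = 3^3 × 19
gcd(189, 513) = 3^3 = 27.
Divide numerator and denominator by 27: 189/513 = 7/19.

7/19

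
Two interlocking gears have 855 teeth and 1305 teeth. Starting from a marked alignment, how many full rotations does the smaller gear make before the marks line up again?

29 rotations

The first common completion time is the LCM of the periods.
855 = 3^2 × 5 × 19
1305 = 3^2 × 5 × 29
LCM(855, 1305) = 3^2 × 5 × 19 × 29 = 24795.
Rotations for period 855: 24795 / 855 = 29.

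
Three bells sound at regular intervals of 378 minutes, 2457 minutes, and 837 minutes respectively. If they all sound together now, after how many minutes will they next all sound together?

152334 minutes

They coincide at every common multiple of the periods; the first is the LCM.
378 = 2 × 3^3 × 7
2457 = 3^3 × 7 × 13
837 = 3^3 × 31
LCM(378, 2457, 837) = 2 × 3^3 × 7 × 13 × 31 = 152334.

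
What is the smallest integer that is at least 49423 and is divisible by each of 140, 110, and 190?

58520

The integer must be a common multiple of 140, 110, and 190, so a multiple of their LCM.
140 = 2^2 × 5 × 7
110 = 2 × 5 × 11
190 = 2 × 5 × 19
LCM(140, 110, 190) = 2^2 × 5 × 7 × 11 × 19 = 29260.
Smallest multiple of 29260 that is ≥ 49423: ⌈49423/29260⌉ × 29260 = 2 × 29260 = 58520.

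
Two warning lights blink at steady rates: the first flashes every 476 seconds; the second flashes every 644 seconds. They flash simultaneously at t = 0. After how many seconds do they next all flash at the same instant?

10948 seconds

We need the least common multiple of the intervals.
476 = 2^2 × 7 × 17
644 = 2^2 × 7 × 23
LCM(476, 644) = 2^2 × 7 × 17 × 23 = 10948.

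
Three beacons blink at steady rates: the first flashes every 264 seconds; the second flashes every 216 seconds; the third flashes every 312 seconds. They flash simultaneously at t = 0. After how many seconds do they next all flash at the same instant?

They coincide at every common multiple of the periods; the first is the LCM.
264 = 2^3 × 3 × 11
216 = 2^3 × 3^3
312 = 2^3 × 3 × 13
LCM(264, 216, 312) = 2^3 × 3^3 × 11 × 13 = 30888.

30888 seconds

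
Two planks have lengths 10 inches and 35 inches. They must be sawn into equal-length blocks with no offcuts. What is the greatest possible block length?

5 inches

By the Euclidean algorithm:
35 = 3 × 10 + 5
10 = 2 × 5 + 0
gcd(10, 35) = 5.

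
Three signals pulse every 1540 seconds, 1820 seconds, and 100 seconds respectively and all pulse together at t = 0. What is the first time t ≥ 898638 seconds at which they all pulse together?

Joint pulses occur at multiples of LCM(1540, 1820, 100).
1540 = 2^2 × 5 × 7 × 11
1820 = 2^2 × 5 × 7 × 13
100 = 2^2 × 5^2
LCM(1540, 1820, 100) = 2^2 × 5^2 × 7 × 11 × 13 = 100100.
Smallest multiple of 100100 that is ≥ 898638: ⌈898638/100100⌉ × 100100 = 9 × 100100 = 900900.

900900 seconds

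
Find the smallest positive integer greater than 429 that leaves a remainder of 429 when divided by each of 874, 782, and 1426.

461027

N − 429 must be a common multiple of 874, 782, and 1426.
874 = 2 × 19 × 23
782 = 2 × 17 × 23
1426 = 2 × 23 × 31
LCM(874, 782, 1426) = 2 × 17 × 19 × 23 × 31 = 460598.
Smallest N > 429 is LCM + 429 = 460598 + 429 = 461027.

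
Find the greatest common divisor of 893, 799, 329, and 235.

893 = 19 × 47
799 = 17 × 47
329 = 7 × 47
235 = 5 × 47
gcd(893, 799, 329, 235) = 47.

47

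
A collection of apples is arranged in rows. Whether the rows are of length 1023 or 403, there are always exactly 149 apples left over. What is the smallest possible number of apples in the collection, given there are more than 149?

N − 149 must be a common multiple of 1023 and 403.
1023 = 3 × 11 × 31
403 = 13 × 31
LCM(1023, 403) = 3 × 11 × 13 × 31 = 13299.
Smallest N > 149 is LCM + 149 = 13299 + 149 = 13448.

13448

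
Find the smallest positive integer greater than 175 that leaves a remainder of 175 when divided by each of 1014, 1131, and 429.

323641

N − 175 must be a common multiple of 1014, 1131, and 429.
1014 = 2 × 3 × 13^2
1131 = 3 × 13 × 29
429 = 3 × 11 × 13
LCM(1014, 1131, 429) = 2 × 3 × 11 × 13^2 × 29 = 323466.
Smallest N > 175 is LCM + 175 = 323466 + 175 = 323641.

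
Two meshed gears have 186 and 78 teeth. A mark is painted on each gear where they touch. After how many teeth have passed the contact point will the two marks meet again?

2418 teeth

They coincide at every common multiple of the periods; the first is the LCM.
186 = 2 × 3 × 31
78 = 2 × 3 × 13
LCM(186, 78) = 2 × 3 × 13 × 31 = 2418.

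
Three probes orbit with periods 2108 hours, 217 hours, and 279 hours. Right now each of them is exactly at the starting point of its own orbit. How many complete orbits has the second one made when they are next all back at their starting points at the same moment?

All finish a whole number of cycles simultaneously at t = LCM of the periods.
2108 = 2^2 × 17 × 31
217 = 7 × 31
279 = 3^2 × 31
LCM(2108, 217, 279) = 2^2 × 3^2 × 7 × 17 × 31 = 132804.
Orbits for period 217: 132804 / 217 = 612.

612 orbits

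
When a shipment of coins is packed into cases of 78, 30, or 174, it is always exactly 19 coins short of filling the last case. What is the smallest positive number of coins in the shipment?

Being 19 short of a full case of size k means N ≡ −19 (mod k), i.e. N + 19 is a multiple of each size.
78 = 2 × 3 × 13
30 = 2 × 3 × 5
174 = 2 × 3 × 29
LCM(78, 30, 174) = 2 × 3 × 5 × 13 × 29 = 11310.
Smallest positive N is 11310 − 19 = 11291.

11291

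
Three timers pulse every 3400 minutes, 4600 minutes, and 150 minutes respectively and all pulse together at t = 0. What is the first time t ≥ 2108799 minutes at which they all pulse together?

2111400 minutes

Joint pulses occur at multiples of LCM(3400, 4600, 150).
3400 = 2^3 × 5^2 × 17
4600 = 2^3 × 5^2 × 23
150 = 2 × 3 × 5^2
LCM(3400, 4600, 150) = 2^3 × 3 × 5^2 × 17 × 23 = 234600.
Smallest multiple of 234600 that is ≥ 2108799: ⌈2108799/234600⌉ × 234600 = 9 × 234600 = 2111400.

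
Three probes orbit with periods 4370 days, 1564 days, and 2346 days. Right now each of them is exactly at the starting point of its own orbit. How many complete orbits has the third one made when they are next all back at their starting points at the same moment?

All finish a whole number of cycles simultaneously at t = LCM of the periods.
4370 = 2 × 5 × 19 × 23
1564 = 2^2 × 17 × 23
2346 = 2 × 3 × 17 × 23
LCM(4370, 1564, 2346) = 2^2 × 3 × 5 × 17 × 19 × 23 = 445740.
Orbits for period 2346: 445740 / 2346 = 190.

190 orbits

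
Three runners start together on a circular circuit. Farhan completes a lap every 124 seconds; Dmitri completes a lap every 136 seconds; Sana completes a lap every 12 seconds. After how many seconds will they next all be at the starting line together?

12648 seconds

We need the least common multiple of the intervals.
124 = 2^2 × 31
136 = 2^3 × 17
12 = 2^2 × 3
LCM(124, 136, 12) = 2^3 × 3 × 17 × 31 = 12648.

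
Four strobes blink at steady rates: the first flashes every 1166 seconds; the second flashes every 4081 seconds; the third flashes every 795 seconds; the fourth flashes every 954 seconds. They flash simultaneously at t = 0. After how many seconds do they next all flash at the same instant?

The first simultaneous occurrence is after LCM of the individual periods.
1166 = 2 × 11 × 53
4081 = 7 × 11 × 53
795 = 3 × 5 × 53
954 = 2 × 3^2 × 53
LCM(1166, 4081, 795, 954) = 2 × 3^2 × 5 × 7 × 11 × 53 = 367290.

367290 seconds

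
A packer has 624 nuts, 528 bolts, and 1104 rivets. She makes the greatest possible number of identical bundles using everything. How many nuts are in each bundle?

Number of bundles = gcd(624, 528, 1104).
624 = 2^4 × 3 × 13
528 = 2^4 × 3 × 11
1104 = 2^4 × 3 × 23
gcd(624, 528, 1104) = 2^4 × 3 = 48.
nuts per bundle = 624 / 48 = 13.

13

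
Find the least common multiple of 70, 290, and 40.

8120

70 = 2 × 5 × 7
290 = 2 × 5 × 29
40 = 2^3 × 5
LCM(70, 290, 40) = 2^3 × 5 × 7 × 29 = 8120.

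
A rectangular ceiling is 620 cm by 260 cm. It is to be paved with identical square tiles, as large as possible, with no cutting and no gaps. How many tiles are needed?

Tile side = gcd(620, 260).
620 = 2^2 × 5 × 31
260 = 2^2 × 5 × 13
gcd(620, 260) = 2^2 × 5 = 20.
Tiles: (620/20) × (260/20) = 31 × 13 = 403.

403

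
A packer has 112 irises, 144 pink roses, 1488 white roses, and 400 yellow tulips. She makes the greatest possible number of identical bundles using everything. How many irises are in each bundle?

7

Number of bundles = gcd(112, 144, 1488, 400).
112 = 2^4 × 7
144 = 2^4 × 3^2
1488 = 2^4 × 3 × 31
400 = 2^4 × 5^2
gcd(112, 144, 1488, 400) = 2^4 = 16.
irises per bundle = 112 / 16 = 7.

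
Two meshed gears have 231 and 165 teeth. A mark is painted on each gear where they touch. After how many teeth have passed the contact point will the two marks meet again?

1155 teeth

We need the least common multiple of the intervals.
231 = 3 × 7 × 11
165 = 3 × 5 × 11
LCM(231, 165) = 3 × 5 × 7 × 11 = 1155.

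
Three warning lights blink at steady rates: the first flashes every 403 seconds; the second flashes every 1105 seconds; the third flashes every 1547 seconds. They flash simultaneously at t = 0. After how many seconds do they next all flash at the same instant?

239785 seconds

The first simultaneous occurrence is after LCM of the individual periods.
403 = 13 × 31
1105 = 5 × 13 × 17
1547 = 7 × 13 × 17
LCM(403, 1105, 1547) = 5 × 7 × 13 × 17 × 31 = 239785.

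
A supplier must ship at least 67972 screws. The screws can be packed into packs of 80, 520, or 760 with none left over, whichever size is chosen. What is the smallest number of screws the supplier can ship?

79040

The number of screws must be a common multiple of 80, 520, and 760, so a multiple of their LCM.
80 = 2^4 × 5
520 = 2^3 × 5 × 13
760 = 2^3 × 5 × 19
LCM(80, 520, 760) = 2^4 × 5 × 13 × 19 = 19760.
Smallest multiple of 19760 that is ≥ 67972: ⌈67972/19760⌉ × 19760 = 4 × 19760 = 79040.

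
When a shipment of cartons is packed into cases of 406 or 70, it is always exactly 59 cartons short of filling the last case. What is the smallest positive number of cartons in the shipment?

1971

Being 59 short of a full case of size k means N ≡ −59 (mod k), i.e. N + 59 is a multiple of each size.
406 = 2 × 7 × 29
70 = 2 × 5 × 7
LCM(406, 70) = 2 × 5 × 7 × 29 = 2030.
Smallest positive N is 2030 − 59 = 1971.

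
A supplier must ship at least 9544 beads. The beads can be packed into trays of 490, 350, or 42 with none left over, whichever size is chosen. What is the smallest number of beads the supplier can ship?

The number of beads must be a common multiple of 490, 350, and 42, so a multiple of their LCM.
490 = 2 × 5 × 7^2
350 = 2 × 5^2 × 7
42 = 2 × 3 × 7
LCM(490, 350, 42) = 2 × 3 × 5^2 × 7^2 = 7350.
Smallest multiple of 7350 that is ≥ 9544: ⌈9544/7350⌉ × 7350 = 2 × 7350 = 14700.

14700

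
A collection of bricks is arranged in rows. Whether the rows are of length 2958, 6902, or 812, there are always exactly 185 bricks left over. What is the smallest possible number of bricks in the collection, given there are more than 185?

N − 185 must be a common multiple of 2958, 6902, and 812.
2958 = 2 × 3 × 17 × 29
6902 = 2 × 7 × 17 × 29
812 = 2^2 × 7 × 29
LCM(2958, 6902, 812) = 2^2 × 3 × 7 × 17 × 29 = 41412.
Smallest N > 185 is LCM + 185 = 41412 + 185 = 41597.

41597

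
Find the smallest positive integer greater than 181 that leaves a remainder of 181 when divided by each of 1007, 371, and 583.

77720

N − 181 must be a common multiple of 1007, 371, and 583.
1007 = 19 × 53
371 = 7 × 53
583 = 11 × 53
LCM(1007, 371, 583) = 7 × 11 × 19 × 53 = 77539.
Smallest N > 181 is LCM + 181 = 77539 + 181 = 77720.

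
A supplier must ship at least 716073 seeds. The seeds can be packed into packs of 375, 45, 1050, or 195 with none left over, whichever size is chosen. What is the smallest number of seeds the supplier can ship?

The number of seeds must be a common multiple of 375, 45, 1050, and 195, so a multiple of their LCM.
375 = 3 × 5^3
45 = 3^2 × 5
1050 = 2 × 3 × 5^2 × 7
195 = 3 × 5 × 13
LCM(375, 45, 1050, 195) = 2 × 3^2 × 5^3 × 7 × 13 = 204750.
Smallest multiple of 204750 that is ≥ 716073: ⌈716073/204750⌉ × 204750 = 4 × 204750 = 819000.

819000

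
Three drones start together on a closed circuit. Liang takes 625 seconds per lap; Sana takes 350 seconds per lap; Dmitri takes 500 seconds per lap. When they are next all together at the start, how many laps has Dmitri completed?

35 laps

The first common completion time is the LCM of the periods.
625 = 5^4
350 = 2 × 5^2 × 7
500 = 2^2 × 5^3
LCM(625, 350, 500) = 2^2 × 5^4 × 7 = 17500.
Laps for period 500: 17500 / 500 = 35.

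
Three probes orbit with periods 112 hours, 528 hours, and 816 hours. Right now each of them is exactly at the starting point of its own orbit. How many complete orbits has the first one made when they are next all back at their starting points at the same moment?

The first common completion time is the LCM of the periods.
112 = 2^4 × 7
528 = 2^4 × 3 × 11
816 = 2^4 × 3 × 17
LCM(112, 528, 816) = 2^4 × 3 × 7 × 11 × 17 = 62832.
Orbits for period 112: 62832 / 112 = 561.

561 orbits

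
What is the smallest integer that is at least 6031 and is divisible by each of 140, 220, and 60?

9240

The integer must be a common multiple of 140, 220, and 60, so a multiple of their LCM.
140 = 2^2 × 5 × 7
220 = 2^2 × 5 × 11
60 = 2^2 × 3 × 5
LCM(140, 220, 60) = 2^2 × 3 × 5 × 7 × 11 = 4620.
Smallest multiple of 4620 that is ≥ 6031: ⌈6031/4620⌉ × 4620 = 2 × 4620 = 9240.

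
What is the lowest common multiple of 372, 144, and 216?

13392

372 = 2^2 × 3 × 31
144 = 2^4 × 3^2
216 = 2^3 × 3^3
LCM(372, 144, 216) = 2^4 × 3^3 × 31 = 13392.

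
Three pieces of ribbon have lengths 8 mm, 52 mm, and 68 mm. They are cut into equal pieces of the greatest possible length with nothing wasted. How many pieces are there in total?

32

Piece length = gcd(8, 52, 68).
8 = 2^3
52 = 2^2 × 13
68 = 2^2 × 17
gcd(8, 52, 68) = 2^2 = 4.
Total pieces = 8/4 + 52/4 + 68/4 = 2 + 13 + 17 = 32.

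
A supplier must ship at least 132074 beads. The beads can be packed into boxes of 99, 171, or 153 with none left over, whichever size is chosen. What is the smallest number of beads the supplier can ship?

159885

The number of beads must be a common multiple of 99, 171, and 153, so a multiple of their LCM.
99 = 3^2 × 11
171 = 3^2 × 19
153 = 3^2 × 17
LCM(99, 171, 153) = 3^2 × 11 × 17 × 19 = 31977.
Smallest multiple of 31977 that is ≥ 132074: ⌈132074/31977⌉ × 31977 = 5 × 31977 = 159885.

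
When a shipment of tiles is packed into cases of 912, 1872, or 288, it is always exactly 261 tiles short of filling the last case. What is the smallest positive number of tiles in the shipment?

Being 261 short of a full case of size k means N ≡ −261 (mod k), i.e. N + 261 is a multiple of each size.
912 = 2^4 × 3 × 19
1872 = 2^4 × 3^2 × 13
288 = 2^5 × 3^2
LCM(912, 1872, 288) = 2^5 × 3^2 × 13 × 19 = 71136.
Smallest positive N is 71136 − 261 = 70875.

70875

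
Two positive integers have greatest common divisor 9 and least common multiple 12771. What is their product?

For any two positive integers, gcd × lcm = product = 9 × 12771 = 114939.

114939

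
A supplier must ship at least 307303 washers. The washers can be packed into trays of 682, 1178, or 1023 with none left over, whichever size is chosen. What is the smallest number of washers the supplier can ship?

310992

The number of washers must be a common multiple of 682, 1178, and 1023, so a multiple of their LCM.
682 = 2 × 11 × 31
1178 = 2 × 19 × 31
1023 = 3 × 11 × 31
LCM(682, 1178, 1023) = 2 × 3 × 11 × 19 × 31 = 38874.
Smallest multiple of 38874 that is ≥ 307303: ⌈307303/38874⌉ × 38874 = 8 × 38874 = 310992.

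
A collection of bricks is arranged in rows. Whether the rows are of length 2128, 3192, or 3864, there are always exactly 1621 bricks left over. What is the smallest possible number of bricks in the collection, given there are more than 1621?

148453

N − 1621 must be a common multiple of 2128, 3192, and 3864.
2128 = 2^4 × 7 × 19
3192 = 2^3 × 3 × 7 × 19
3864 = 2^3 × 3 × 7 × 23
LCM(2128, 3192, 3864) = 2^4 × 3 × 7 × 19 × 23 = 146832.
Smallest N > 1621 is LCM + 1621 = 146832 + 1621 = 148453.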